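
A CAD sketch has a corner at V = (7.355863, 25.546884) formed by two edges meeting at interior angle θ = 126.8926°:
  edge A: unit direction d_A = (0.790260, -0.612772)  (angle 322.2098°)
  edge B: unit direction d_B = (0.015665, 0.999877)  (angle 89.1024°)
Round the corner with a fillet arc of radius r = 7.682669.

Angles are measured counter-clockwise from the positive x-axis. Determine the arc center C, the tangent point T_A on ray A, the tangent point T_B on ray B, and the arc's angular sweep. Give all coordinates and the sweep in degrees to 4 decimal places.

bisector direction at 25.6561° = (0.901409,0.432969)
center distance |VC| = r/sin(θ/2) = 7.682669/sin(63.4463°) = 8.588634
C = V + |VC|·bis = (15.0977,29.2655)
T_A = V + ((C−V)·d_A)·d_A = V + 3.8394·d_A = (10.3900,23.1942)
T_B = V + ((C−V)·d_B)·d_B = V + 3.8394·d_B = (7.4160,29.3858)
sweep = 180° − θ = 53.1074°

center=(15.0977,29.2655) T_A=(10.3900,23.1942) T_B=(7.4160,29.3858) sweep=53.1074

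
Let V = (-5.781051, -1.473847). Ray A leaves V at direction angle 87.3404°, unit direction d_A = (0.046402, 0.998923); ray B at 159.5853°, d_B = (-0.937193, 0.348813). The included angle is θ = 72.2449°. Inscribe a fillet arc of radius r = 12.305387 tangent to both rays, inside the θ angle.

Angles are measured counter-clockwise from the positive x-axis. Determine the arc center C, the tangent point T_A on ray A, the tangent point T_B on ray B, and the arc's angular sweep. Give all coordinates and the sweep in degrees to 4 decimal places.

center=(-17.2908,15.9400) T_A=(-4.9987,15.3690) T_B=(-21.5831,4.4075) sweep=107.7551

bisector direction at 123.4629° = (-0.551396,0.834244)
center distance |VC| = r/sin(θ/2) = 12.305387/sin(36.1225°) = 20.873821
C = V + |VC|·bis = (-17.2908,15.9400)
T_A = V + ((C−V)·d_A)·d_A = V + 16.8610·d_A = (-4.9987,15.3690)
T_B = V + ((C−V)·d_B)·d_B = V + 16.8610·d_B = (-21.5831,4.4075)
sweep = 180° − θ = 107.7551°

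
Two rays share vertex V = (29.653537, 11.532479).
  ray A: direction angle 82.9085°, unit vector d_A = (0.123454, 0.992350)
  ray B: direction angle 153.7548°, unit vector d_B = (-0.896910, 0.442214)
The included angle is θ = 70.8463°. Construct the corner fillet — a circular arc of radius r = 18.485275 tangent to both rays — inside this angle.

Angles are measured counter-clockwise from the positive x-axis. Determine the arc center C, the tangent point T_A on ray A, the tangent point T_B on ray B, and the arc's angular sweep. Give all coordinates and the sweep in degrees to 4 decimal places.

bisector direction at 118.3317° = (-0.474575,0.880215)
center distance |VC| = r/sin(θ/2) = 18.485275/sin(35.4231°) = 31.892583
C = V + |VC|·bis = (14.5181,39.6048)
T_A = V + ((C−V)·d_A)·d_A = V + 25.9891·d_A = (32.8620,37.3227)
T_B = V + ((C−V)·d_B)·d_B = V + 25.9891·d_B = (6.3437,23.0252)
sweep = 180° − θ = 109.1537°

center=(14.5181,39.6048) T_A=(32.8620,37.3227) T_B=(6.3437,23.0252) sweep=109.1537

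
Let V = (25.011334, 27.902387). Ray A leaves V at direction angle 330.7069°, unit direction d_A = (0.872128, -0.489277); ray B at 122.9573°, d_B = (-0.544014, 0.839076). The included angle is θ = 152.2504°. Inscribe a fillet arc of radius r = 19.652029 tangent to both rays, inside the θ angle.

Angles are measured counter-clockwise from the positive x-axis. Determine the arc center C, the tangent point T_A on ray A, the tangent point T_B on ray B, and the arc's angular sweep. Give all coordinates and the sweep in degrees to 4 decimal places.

center=(38.8601,42.6664) T_A=(29.2448,25.5273) T_B=(22.3706,31.9754) sweep=27.7496

bisector direction at 46.8321° = (0.684139,0.729352)
center distance |VC| = r/sin(θ/2) = 19.652029/sin(76.1252°) = 20.242669
C = V + |VC|·bis = (38.8601,42.6664)
T_A = V + ((C−V)·d_A)·d_A = V + 4.8542·d_A = (29.2448,25.5273)
T_B = V + ((C−V)·d_B)·d_B = V + 4.8542·d_B = (22.3706,31.9754)
sweep = 180° − θ = 27.7496°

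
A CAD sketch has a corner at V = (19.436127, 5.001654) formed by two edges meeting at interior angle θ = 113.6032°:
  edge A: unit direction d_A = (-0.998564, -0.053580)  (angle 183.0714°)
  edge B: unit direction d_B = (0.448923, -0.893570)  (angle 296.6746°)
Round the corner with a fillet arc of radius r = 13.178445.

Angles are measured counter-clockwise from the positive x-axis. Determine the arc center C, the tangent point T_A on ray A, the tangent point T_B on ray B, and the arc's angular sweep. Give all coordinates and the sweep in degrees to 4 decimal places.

center=(11.5314,-8.6199) T_A=(10.8253,4.5396) T_B=(23.3073,-2.7038) sweep=66.3968

bisector direction at 239.8730° = (-0.501918,-0.864915)
center distance |VC| = r/sin(θ/2) = 13.178445/sin(56.8016°) = 15.749004
C = V + |VC|·bis = (11.5314,-8.6199)
T_A = V + ((C−V)·d_A)·d_A = V + 8.6232·d_A = (10.8253,4.5396)
T_B = V + ((C−V)·d_B)·d_B = V + 8.6232·d_B = (23.3073,-2.7038)
sweep = 180° − θ = 66.3968°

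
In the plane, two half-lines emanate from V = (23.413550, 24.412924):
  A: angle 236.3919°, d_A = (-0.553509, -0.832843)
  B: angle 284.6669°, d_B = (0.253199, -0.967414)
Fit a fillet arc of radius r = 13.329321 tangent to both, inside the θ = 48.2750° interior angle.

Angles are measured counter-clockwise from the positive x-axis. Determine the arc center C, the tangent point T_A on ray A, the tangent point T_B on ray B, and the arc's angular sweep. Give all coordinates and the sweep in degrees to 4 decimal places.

center=(18.0502,-7.7386) T_A=(6.9490,-0.3607) T_B=(30.9452,-4.3636) sweep=131.7250

bisector direction at 260.5294° = (-0.164541,-0.986370)
center distance |VC| = r/sin(θ/2) = 13.329321/sin(24.1375°) = 32.595779
C = V + |VC|·bis = (18.0502,-7.7386)
T_A = V + ((C−V)·d_A)·d_A = V + 29.7458·d_A = (6.9490,-0.3607)
T_B = V + ((C−V)·d_B)·d_B = V + 29.7458·d_B = (30.9452,-4.3636)
sweep = 180° − θ = 131.7250°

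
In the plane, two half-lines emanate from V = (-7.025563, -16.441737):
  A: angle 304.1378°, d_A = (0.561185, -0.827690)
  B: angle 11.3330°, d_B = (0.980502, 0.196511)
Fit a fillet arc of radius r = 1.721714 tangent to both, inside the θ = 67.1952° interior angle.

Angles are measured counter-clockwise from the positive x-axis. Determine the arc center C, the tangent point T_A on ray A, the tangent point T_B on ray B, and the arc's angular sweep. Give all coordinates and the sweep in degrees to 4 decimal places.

bisector direction at 337.7354° = (0.925444,-0.378884)
center distance |VC| = r/sin(θ/2) = 1.721714/sin(33.5976°) = 3.111400
C = V + |VC|·bis = (-4.1461,-17.6206)
T_A = V + ((C−V)·d_A)·d_A = V + 2.5916·d_A = (-5.5712,-18.5868)
T_B = V + ((C−V)·d_B)·d_B = V + 2.5916·d_B = (-4.4845,-15.9325)
sweep = 180° − θ = 112.8048°

center=(-4.1461,-17.6206) T_A=(-5.5712,-18.5868) T_B=(-4.4845,-15.9325) sweep=112.8048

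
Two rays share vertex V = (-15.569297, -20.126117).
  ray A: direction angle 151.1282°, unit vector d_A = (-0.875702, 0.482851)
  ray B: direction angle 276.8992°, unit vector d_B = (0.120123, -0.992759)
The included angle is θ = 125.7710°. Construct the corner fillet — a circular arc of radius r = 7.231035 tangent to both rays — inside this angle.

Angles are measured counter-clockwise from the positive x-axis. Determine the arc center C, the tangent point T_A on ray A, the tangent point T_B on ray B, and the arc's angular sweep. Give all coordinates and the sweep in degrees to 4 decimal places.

bisector direction at 214.0137° = (-0.828904,-0.559391)
center distance |VC| = r/sin(θ/2) = 7.231035/sin(62.8855°) = 8.123869
C = V + |VC|·bis = (-22.3032,-24.6705)
T_A = V + ((C−V)·d_A)·d_A = V + 3.7026·d_A = (-18.8117,-18.3383)
T_B = V + ((C−V)·d_B)·d_B = V + 3.7026·d_B = (-15.1245,-23.8019)
sweep = 180° − θ = 54.2290°

center=(-22.3032,-24.6705) T_A=(-18.8117,-18.3383) T_B=(-15.1245,-23.8019) sweep=54.2290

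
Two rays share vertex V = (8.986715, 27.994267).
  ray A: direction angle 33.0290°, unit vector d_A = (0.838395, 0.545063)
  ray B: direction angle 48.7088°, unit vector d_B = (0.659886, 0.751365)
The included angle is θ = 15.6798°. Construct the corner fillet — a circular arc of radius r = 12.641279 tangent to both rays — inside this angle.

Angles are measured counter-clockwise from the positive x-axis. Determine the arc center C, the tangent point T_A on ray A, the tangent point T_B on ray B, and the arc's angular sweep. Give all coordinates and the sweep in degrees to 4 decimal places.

bisector direction at 40.8689° = (0.756209,0.654330)
center distance |VC| = r/sin(θ/2) = 12.641279/sin(7.8399°) = 92.674273
C = V + |VC|·bis = (79.0678,88.6339)
T_A = V + ((C−V)·d_A)·d_A = V + 91.8081·d_A = (85.9581,78.0355)
T_B = V + ((C−V)·d_B)·d_B = V + 91.8081·d_B = (69.5696,96.9757)
sweep = 180° − θ = 164.3202°

center=(79.0678,88.6339) T_A=(85.9581,78.0355) T_B=(69.5696,96.9757) sweep=164.3202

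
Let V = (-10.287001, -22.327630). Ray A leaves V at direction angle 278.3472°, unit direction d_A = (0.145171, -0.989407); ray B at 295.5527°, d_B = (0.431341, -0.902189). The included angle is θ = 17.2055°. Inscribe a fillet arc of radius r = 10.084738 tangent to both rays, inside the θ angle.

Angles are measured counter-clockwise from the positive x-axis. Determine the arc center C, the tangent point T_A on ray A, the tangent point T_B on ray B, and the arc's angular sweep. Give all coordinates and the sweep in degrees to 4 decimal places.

center=(9.3681,-86.8180) T_A=(-0.6098,-88.2820) T_B=(18.4664,-82.4681) sweep=162.7945

bisector direction at 286.9500° = (0.291536,-0.956560)
center distance |VC| = r/sin(θ/2) = 10.084738/sin(8.6028°) = 67.419102
C = V + |VC|·bis = (9.3681,-86.8180)
T_A = V + ((C−V)·d_A)·d_A = V + 66.6606·d_A = (-0.6098,-88.2820)
T_B = V + ((C−V)·d_B)·d_B = V + 66.6606·d_B = (18.4664,-82.4681)
sweep = 180° − θ = 162.7945°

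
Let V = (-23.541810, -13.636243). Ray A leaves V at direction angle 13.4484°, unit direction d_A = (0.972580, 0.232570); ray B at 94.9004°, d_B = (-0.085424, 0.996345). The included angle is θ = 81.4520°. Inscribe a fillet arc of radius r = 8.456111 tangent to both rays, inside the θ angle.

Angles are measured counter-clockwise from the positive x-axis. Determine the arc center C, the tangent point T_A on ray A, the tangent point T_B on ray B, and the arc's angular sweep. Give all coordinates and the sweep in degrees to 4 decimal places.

center=(-15.9557,-3.1277) T_A=(-13.9890,-11.3519) T_B=(-24.3809,-3.8500) sweep=98.5480

bisector direction at 54.1744° = (0.585320,0.810802)
center distance |VC| = r/sin(θ/2) = 8.456111/sin(40.7260°) = 12.960702
C = V + |VC|·bis = (-15.9557,-3.1277)
T_A = V + ((C−V)·d_A)·d_A = V + 9.8221·d_A = (-13.9890,-11.3519)
T_B = V + ((C−V)·d_B)·d_B = V + 9.8221·d_B = (-24.3809,-3.8500)
sweep = 180° − θ = 98.5480°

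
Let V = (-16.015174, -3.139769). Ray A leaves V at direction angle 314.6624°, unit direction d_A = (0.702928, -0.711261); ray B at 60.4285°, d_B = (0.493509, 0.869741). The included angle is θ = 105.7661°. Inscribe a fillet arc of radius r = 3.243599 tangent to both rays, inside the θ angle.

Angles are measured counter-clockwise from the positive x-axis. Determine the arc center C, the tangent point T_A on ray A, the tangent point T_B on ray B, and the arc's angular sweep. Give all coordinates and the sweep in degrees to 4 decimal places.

bisector direction at 7.5455° = (0.991341,0.131313)
center distance |VC| = r/sin(θ/2) = 3.243599/sin(52.8830°) = 4.067691
C = V + |VC|·bis = (-11.9827,-2.6056)
T_A = V + ((C−V)·d_A)·d_A = V + 2.4546·d_A = (-14.2898,-4.8856)
T_B = V + ((C−V)·d_B)·d_B = V + 2.4546·d_B = (-14.8038,-1.0049)
sweep = 180° − θ = 74.2339°

center=(-11.9827,-2.6056) T_A=(-14.2898,-4.8856) T_B=(-14.8038,-1.0049) sweep=74.2339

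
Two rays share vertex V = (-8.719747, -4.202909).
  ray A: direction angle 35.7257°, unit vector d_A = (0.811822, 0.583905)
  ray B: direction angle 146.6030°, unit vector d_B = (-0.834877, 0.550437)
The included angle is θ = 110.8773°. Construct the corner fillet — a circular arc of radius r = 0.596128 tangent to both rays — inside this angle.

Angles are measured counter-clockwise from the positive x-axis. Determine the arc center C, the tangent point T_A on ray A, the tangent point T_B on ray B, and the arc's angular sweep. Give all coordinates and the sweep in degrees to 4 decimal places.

bisector direction at 91.1643° = (-0.020320,0.999794)
center distance |VC| = r/sin(θ/2) = 0.596128/sin(55.4387°) = 0.723879
C = V + |VC|·bis = (-8.7345,-3.4792)
T_A = V + ((C−V)·d_A)·d_A = V + 0.4106·d_A = (-8.3864,-3.9631)
T_B = V + ((C−V)·d_B)·d_B = V + 0.4106·d_B = (-9.0626,-3.9769)
sweep = 180° − θ = 69.1227°

center=(-8.7345,-3.4792) T_A=(-8.3864,-3.9631) T_B=(-9.0626,-3.9769) sweep=69.1227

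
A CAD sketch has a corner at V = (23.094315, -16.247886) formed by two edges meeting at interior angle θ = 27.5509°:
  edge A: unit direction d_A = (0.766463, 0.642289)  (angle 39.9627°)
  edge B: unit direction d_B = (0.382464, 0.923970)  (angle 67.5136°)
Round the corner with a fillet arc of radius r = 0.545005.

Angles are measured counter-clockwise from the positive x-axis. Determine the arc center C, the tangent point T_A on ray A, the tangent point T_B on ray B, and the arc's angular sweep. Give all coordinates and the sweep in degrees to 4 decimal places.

center=(24.4481,-14.4024) T_A=(24.7981,-14.8201) T_B=(23.9445,-14.1939) sweep=152.4491

bisector direction at 53.7381° = (0.591476,0.806322)
center distance |VC| = r/sin(θ/2) = 0.545005/sin(13.7754°) = 2.288809
C = V + |VC|·bis = (24.4481,-14.4024)
T_A = V + ((C−V)·d_A)·d_A = V + 2.2230·d_A = (24.7981,-14.8201)
T_B = V + ((C−V)·d_B)·d_B = V + 2.2230·d_B = (23.9445,-14.1939)
sweep = 180° − θ = 152.4491°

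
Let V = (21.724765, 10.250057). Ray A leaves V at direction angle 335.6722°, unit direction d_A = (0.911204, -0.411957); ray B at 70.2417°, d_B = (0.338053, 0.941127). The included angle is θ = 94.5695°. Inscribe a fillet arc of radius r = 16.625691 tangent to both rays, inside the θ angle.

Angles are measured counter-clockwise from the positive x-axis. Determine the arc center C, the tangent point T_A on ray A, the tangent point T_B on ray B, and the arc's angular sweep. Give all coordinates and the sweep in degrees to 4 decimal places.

center=(42.5607,19.0759) T_A=(35.7117,3.9265) T_B=(26.9139,24.6963) sweep=85.4305

bisector direction at 22.9570° = (0.920798,0.390039)
center distance |VC| = r/sin(θ/2) = 16.625691/sin(47.2848°) = 22.628175
C = V + |VC|·bis = (42.5607,19.0759)
T_A = V + ((C−V)·d_A)·d_A = V + 15.3499·d_A = (35.7117,3.9265)
T_B = V + ((C−V)·d_B)·d_B = V + 15.3499·d_B = (26.9139,24.6963)
sweep = 180° − θ = 85.4305°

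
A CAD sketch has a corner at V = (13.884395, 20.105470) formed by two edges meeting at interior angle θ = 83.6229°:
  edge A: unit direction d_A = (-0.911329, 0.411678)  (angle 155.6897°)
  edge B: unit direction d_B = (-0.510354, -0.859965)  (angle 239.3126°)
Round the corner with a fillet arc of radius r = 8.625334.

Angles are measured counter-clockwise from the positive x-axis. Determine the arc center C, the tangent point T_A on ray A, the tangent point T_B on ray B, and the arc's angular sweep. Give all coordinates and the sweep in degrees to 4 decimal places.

bisector direction at 197.5011° = (-0.953711,-0.300725)
center distance |VC| = r/sin(θ/2) = 8.625334/sin(41.8115°) = 12.937714
C = V + |VC|·bis = (1.5456,16.2148)
T_A = V + ((C−V)·d_A)·d_A = V + 9.6430·d_A = (5.0964,24.0753)
T_B = V + ((C−V)·d_B)·d_B = V + 9.6430·d_B = (8.9630,11.8128)
sweep = 180° − θ = 96.3771°

center=(1.5456,16.2148) T_A=(5.0964,24.0753) T_B=(8.9630,11.8128) sweep=96.3771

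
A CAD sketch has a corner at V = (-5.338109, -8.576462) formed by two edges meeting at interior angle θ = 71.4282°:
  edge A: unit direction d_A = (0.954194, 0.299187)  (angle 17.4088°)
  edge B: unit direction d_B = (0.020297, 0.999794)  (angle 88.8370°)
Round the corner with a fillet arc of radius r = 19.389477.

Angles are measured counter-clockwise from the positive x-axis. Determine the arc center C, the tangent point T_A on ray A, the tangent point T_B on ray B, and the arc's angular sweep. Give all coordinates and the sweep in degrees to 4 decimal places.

bisector direction at 53.1229° = (0.600101,0.799925)
center distance |VC| = r/sin(θ/2) = 19.389477/sin(35.7141°) = 33.215888
C = V + |VC|·bis = (14.5948,17.9937)
T_A = V + ((C−V)·d_A)·d_A = V + 26.9693·d_A = (20.3959,-0.5076)
T_B = V + ((C−V)·d_B)·d_B = V + 26.9693·d_B = (-4.7907,18.3873)
sweep = 180° − θ = 108.5718°

center=(14.5948,17.9937) T_A=(20.3959,-0.5076) T_B=(-4.7907,18.3873) sweep=108.5718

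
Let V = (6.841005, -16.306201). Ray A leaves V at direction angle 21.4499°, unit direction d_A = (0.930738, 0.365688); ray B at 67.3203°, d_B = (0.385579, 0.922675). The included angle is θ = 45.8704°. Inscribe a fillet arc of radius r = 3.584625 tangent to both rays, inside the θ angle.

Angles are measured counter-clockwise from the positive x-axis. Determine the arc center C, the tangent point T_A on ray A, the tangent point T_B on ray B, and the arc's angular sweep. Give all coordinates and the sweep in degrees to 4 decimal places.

center=(13.4149,-9.8719) T_A=(14.7257,-13.2083) T_B=(10.1074,-8.4898) sweep=134.1296

bisector direction at 44.3851° = (0.714655,0.699478)
center distance |VC| = r/sin(θ/2) = 3.584625/sin(22.9352°) = 9.198662
C = V + |VC|·bis = (13.4149,-9.8719)
T_A = V + ((C−V)·d_A)·d_A = V + 8.4715·d_A = (14.7257,-13.2083)
T_B = V + ((C−V)·d_B)·d_B = V + 8.4715·d_B = (10.1074,-8.4898)
sweep = 180° − θ = 134.1296°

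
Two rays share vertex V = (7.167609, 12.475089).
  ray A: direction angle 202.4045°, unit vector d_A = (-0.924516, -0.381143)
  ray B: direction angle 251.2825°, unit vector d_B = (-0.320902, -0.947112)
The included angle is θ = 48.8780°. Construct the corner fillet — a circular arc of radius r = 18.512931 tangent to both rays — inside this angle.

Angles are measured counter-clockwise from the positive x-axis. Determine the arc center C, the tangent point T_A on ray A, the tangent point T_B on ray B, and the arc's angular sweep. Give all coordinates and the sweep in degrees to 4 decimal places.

center=(-23.4391,-20.1673) T_A=(-30.4951,-3.0518) T_B=(-5.9052,-26.1082) sweep=131.1220

bisector direction at 226.8435° = (-0.683993,-0.729488)
center distance |VC| = r/sin(θ/2) = 18.512931/sin(24.4390°) = 44.747033
C = V + |VC|·bis = (-23.4391,-20.1673)
T_A = V + ((C−V)·d_A)·d_A = V + 40.7378·d_A = (-30.4951,-3.0518)
T_B = V + ((C−V)·d_B)·d_B = V + 40.7378·d_B = (-5.9052,-26.1082)
sweep = 180° − θ = 131.1220°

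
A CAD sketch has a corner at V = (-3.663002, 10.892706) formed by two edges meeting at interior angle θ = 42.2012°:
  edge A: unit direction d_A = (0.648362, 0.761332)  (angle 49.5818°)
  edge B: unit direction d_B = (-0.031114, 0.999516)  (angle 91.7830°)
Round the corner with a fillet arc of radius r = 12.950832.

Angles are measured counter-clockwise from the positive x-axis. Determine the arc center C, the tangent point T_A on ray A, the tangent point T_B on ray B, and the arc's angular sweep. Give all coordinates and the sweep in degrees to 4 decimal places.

bisector direction at 70.6824° = (0.330804,0.943699)
center distance |VC| = r/sin(θ/2) = 12.950832/sin(21.1006°) = 35.973876
C = V + |VC|·bis = (8.2373,44.8412)
T_A = V + ((C−V)·d_A)·d_A = V + 33.5618·d_A = (18.0972,36.4444)
T_B = V + ((C−V)·d_B)·d_B = V + 33.5618·d_B = (-4.7073,44.4383)
sweep = 180° − θ = 137.7988°

center=(8.2373,44.8412) T_A=(18.0972,36.4444) T_B=(-4.7073,44.4383) sweep=137.7988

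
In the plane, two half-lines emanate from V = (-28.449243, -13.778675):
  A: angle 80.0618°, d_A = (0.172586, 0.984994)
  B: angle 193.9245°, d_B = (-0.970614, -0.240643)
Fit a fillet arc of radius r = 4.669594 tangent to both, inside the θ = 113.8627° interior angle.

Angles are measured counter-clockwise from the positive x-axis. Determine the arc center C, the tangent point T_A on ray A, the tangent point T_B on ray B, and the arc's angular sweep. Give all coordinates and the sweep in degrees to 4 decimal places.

bisector direction at 136.9932° = (-0.731272,0.682086)
center distance |VC| = r/sin(θ/2) = 4.669594/sin(56.9314°) = 5.572192
C = V + |VC|·bis = (-32.5240,-9.9780)
T_A = V + ((C−V)·d_A)·d_A = V + 3.0404·d_A = (-27.9245,-10.7839)
T_B = V + ((C−V)·d_B)·d_B = V + 3.0404·d_B = (-31.4003,-14.5103)
sweep = 180° − θ = 66.1373°

center=(-32.5240,-9.9780) T_A=(-27.9245,-10.7839) T_B=(-31.4003,-14.5103) sweep=66.1373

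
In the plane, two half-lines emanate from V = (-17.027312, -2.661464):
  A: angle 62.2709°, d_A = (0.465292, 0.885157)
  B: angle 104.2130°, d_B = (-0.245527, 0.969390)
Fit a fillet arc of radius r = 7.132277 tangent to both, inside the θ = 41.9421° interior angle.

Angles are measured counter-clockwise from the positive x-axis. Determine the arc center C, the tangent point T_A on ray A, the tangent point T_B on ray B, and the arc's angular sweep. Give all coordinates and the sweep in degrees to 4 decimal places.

bisector direction at 83.2420° = (0.117677,0.993052)
center distance |VC| = r/sin(θ/2) = 7.132277/sin(20.9711°) = 19.928340
C = V + |VC|·bis = (-14.6822,17.1284)
T_A = V + ((C−V)·d_A)·d_A = V + 18.6083·d_A = (-8.3690,13.8098)
T_B = V + ((C−V)·d_B)·d_B = V + 18.6083·d_B = (-21.5962,15.3772)
sweep = 180° − θ = 138.0579°

center=(-14.6822,17.1284) T_A=(-8.3690,13.8098) T_B=(-21.5962,15.3772) sweep=138.0579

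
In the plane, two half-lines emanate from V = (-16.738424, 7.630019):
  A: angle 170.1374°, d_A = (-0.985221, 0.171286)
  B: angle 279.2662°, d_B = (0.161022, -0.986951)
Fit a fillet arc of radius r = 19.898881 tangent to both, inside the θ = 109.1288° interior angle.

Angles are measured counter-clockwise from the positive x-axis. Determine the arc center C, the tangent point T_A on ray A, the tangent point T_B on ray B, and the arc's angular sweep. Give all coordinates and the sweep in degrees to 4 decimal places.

bisector direction at 224.7018° = (-0.710777,-0.703417)
center distance |VC| = r/sin(θ/2) = 19.898881/sin(54.5644°) = 24.422766
C = V + |VC|·bis = (-34.0976,-9.5494)
T_A = V + ((C−V)·d_A)·d_A = V + 14.1600·d_A = (-30.6892,10.0554)
T_B = V + ((C−V)·d_B)·d_B = V + 14.1600·d_B = (-14.4584,-6.3452)
sweep = 180° − θ = 70.8712°

center=(-34.0976,-9.5494) T_A=(-30.6892,10.0554) T_B=(-14.4584,-6.3452) sweep=70.8712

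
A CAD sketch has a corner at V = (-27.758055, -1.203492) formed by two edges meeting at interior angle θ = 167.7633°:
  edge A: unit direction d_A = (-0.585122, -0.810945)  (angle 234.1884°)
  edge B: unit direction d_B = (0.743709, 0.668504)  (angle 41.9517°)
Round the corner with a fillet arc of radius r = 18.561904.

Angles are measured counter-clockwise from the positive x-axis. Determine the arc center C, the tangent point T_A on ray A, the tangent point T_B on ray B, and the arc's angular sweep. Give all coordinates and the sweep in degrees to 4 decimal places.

bisector direction at 318.0700° = (0.743962,-0.668222)
center distance |VC| = r/sin(θ/2) = 18.561904/sin(83.8816°) = 18.668241
C = V + |VC|·bis = (-13.8696,-13.6780)
T_A = V + ((C−V)·d_A)·d_A = V + 1.9897·d_A = (-28.9223,-2.8170)
T_B = V + ((C−V)·d_B)·d_B = V + 1.9897·d_B = (-26.2783,0.1266)
sweep = 180° − θ = 12.2367°

center=(-13.8696,-13.6780) T_A=(-28.9223,-2.8170) T_B=(-26.2783,0.1266) sweep=12.2367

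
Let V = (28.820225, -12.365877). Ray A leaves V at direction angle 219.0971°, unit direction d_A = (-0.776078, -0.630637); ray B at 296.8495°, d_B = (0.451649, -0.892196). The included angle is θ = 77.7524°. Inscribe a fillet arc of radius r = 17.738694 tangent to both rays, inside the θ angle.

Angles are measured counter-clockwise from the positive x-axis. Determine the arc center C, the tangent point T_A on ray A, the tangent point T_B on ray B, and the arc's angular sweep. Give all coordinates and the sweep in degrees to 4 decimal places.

center=(22.9312,-40.0081) T_A=(11.7446,-26.2415) T_B=(38.7576,-31.9964) sweep=102.2476

bisector direction at 257.9733° = (-0.208367,-0.978051)
center distance |VC| = r/sin(θ/2) = 17.738694/sin(38.8762°) = 28.262542
C = V + |VC|·bis = (22.9312,-40.0081)
T_A = V + ((C−V)·d_A)·d_A = V + 22.0025·d_A = (11.7446,-26.2415)
T_B = V + ((C−V)·d_B)·d_B = V + 22.0025·d_B = (38.7576,-31.9964)
sweep = 180° − θ = 102.2476°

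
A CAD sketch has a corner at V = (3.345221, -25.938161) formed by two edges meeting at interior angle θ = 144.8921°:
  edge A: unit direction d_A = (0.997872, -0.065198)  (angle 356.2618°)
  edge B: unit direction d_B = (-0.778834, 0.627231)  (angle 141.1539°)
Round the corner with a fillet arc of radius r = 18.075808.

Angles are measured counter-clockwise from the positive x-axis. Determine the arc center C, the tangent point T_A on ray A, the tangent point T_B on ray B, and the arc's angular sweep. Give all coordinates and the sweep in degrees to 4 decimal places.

bisector direction at 68.7079° = (0.363124,0.931741)
center distance |VC| = r/sin(θ/2) = 18.075808/sin(72.4460°) = 18.958648
C = V + |VC|·bis = (10.2296,-8.2736)
T_A = V + ((C−V)·d_A)·d_A = V + 5.7180·d_A = (9.0511,-26.3110)
T_B = V + ((C−V)·d_B)·d_B = V + 5.7180·d_B = (-1.1081,-22.3517)
sweep = 180° − θ = 35.1079°

center=(10.2296,-8.2736) T_A=(9.0511,-26.3110) T_B=(-1.1081,-22.3517) sweep=35.1079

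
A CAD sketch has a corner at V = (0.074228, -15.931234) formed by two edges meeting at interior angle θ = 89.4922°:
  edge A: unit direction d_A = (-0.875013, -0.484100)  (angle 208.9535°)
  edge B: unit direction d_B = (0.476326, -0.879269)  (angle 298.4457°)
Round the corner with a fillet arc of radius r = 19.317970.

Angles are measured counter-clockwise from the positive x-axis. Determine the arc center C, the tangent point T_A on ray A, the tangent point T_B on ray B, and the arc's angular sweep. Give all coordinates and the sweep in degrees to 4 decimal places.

center=(-7.6279,-42.2698) T_A=(-16.9797,-25.3663) T_B=(9.3578,-33.0681) sweep=90.5078

bisector direction at 253.6996° = (-0.280673,-0.959803)
center distance |VC| = r/sin(θ/2) = 19.317970/sin(44.7461°) = 27.441609
C = V + |VC|·bis = (-7.6279,-42.2698)
T_A = V + ((C−V)·d_A)·d_A = V + 19.4899·d_A = (-16.9797,-25.3663)
T_B = V + ((C−V)·d_B)·d_B = V + 19.4899·d_B = (9.3578,-33.0681)
sweep = 180° − θ = 90.5078°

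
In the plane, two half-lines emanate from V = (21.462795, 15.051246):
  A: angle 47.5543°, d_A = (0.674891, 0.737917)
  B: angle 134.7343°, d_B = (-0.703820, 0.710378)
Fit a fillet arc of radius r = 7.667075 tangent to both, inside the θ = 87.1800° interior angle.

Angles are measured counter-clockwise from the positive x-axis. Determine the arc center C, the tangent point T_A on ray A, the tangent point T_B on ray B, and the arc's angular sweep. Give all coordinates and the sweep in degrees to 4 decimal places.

bisector direction at 91.1443° = (-0.019970,0.999801)
center distance |VC| = r/sin(θ/2) = 7.667075/sin(43.5900°) = 11.119871
C = V + |VC|·bis = (21.2407,26.1689)
T_A = V + ((C−V)·d_A)·d_A = V + 8.0540·d_A = (26.8984,20.9945)
T_B = V + ((C−V)·d_B)·d_B = V + 8.0540·d_B = (15.7942,20.7727)
sweep = 180° − θ = 92.8200°

center=(21.2407,26.1689) T_A=(26.8984,20.9945) T_B=(15.7942,20.7727) sweep=92.8200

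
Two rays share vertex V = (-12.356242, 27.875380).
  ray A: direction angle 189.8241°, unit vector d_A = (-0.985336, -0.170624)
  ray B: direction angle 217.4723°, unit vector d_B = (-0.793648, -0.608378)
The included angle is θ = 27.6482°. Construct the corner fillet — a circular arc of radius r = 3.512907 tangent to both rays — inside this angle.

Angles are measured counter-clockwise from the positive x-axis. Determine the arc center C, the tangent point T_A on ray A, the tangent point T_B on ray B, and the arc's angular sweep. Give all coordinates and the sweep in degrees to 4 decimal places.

bisector direction at 203.6482° = (-0.916026,-0.401120)
center distance |VC| = r/sin(θ/2) = 3.512907/sin(13.8241°) = 14.701928
C = V + |VC|·bis = (-25.8236,21.9781)
T_A = V + ((C−V)·d_A)·d_A = V + 14.2761·d_A = (-26.4230,25.4395)
T_B = V + ((C−V)·d_B)·d_B = V + 14.2761·d_B = (-23.6864,19.1901)
sweep = 180° − θ = 152.3518°

center=(-25.8236,21.9781) T_A=(-26.4230,25.4395) T_B=(-23.6864,19.1901) sweep=152.3518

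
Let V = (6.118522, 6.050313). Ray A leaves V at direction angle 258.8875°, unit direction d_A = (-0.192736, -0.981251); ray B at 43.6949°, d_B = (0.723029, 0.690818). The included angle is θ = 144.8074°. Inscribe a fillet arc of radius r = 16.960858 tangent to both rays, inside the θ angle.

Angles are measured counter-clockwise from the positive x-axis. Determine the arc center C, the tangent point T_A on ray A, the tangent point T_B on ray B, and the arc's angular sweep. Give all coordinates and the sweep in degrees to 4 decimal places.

center=(21.7246,-2.4969) T_A=(5.0818,0.7721) T_B=(10.0078,9.7663) sweep=35.1926

bisector direction at 331.2912° = (0.877072,-0.480358)
center distance |VC| = r/sin(θ/2) = 16.960858/sin(72.4037°) = 17.793408
C = V + |VC|·bis = (21.7246,-2.4969)
T_A = V + ((C−V)·d_A)·d_A = V + 5.3791·d_A = (5.0818,0.7721)
T_B = V + ((C−V)·d_B)·d_B = V + 5.3791·d_B = (10.0078,9.7663)
sweep = 180° − θ = 35.1926°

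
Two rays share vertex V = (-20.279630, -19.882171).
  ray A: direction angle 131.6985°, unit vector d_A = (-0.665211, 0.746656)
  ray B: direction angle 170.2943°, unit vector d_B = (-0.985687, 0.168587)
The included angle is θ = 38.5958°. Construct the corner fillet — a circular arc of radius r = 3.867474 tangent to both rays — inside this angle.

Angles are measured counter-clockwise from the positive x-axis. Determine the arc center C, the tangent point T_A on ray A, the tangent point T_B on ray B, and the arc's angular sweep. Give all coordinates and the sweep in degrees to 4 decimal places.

center=(-30.5146,-14.2080) T_A=(-27.6269,-11.6353) T_B=(-31.1666,-18.0201) sweep=141.4042

bisector direction at 150.9964° = (-0.874589,0.484865)
center distance |VC| = r/sin(θ/2) = 3.867474/sin(19.2979°) = 11.702603
C = V + |VC|·bis = (-30.5146,-14.2080)
T_A = V + ((C−V)·d_A)·d_A = V + 11.0451·d_A = (-27.6269,-11.6353)
T_B = V + ((C−V)·d_B)·d_B = V + 11.0451·d_B = (-31.1666,-18.0201)
sweep = 180° − θ = 141.4042°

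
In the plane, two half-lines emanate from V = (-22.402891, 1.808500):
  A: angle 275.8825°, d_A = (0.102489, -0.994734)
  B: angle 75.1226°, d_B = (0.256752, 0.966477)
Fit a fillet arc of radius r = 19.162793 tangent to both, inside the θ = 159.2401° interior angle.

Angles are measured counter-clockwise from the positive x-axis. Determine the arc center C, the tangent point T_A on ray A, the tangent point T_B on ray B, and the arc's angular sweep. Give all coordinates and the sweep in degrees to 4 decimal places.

bisector direction at 355.5026° = (0.996921,-0.078415)
center distance |VC| = r/sin(θ/2) = 19.162793/sin(79.6201°) = 19.481618
C = V + |VC|·bis = (-2.9813,0.2809)
T_A = V + ((C−V)·d_A)·d_A = V + 3.5101·d_A = (-22.0431,-1.6831)
T_B = V + ((C−V)·d_B)·d_B = V + 3.5101·d_B = (-21.5017,5.2009)
sweep = 180° − θ = 20.7599°

center=(-2.9813,0.2809) T_A=(-22.0431,-1.6831) T_B=(-21.5017,5.2009) sweep=20.7599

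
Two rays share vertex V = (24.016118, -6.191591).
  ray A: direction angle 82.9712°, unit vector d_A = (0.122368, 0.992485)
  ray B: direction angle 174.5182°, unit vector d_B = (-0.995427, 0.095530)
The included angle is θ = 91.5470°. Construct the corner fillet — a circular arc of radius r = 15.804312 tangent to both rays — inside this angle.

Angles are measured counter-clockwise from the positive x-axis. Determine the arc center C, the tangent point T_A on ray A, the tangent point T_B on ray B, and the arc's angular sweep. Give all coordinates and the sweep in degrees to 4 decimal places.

bisector direction at 128.7447° = (-0.625851,0.779942)
center distance |VC| = r/sin(θ/2) = 15.804312/sin(45.7735°) = 22.054947
C = V + |VC|·bis = (10.2130,11.0100)
T_A = V + ((C−V)·d_A)·d_A = V + 15.3833·d_A = (25.8985,9.0761)
T_B = V + ((C−V)·d_B)·d_B = V + 15.3833·d_B = (8.7032,-4.7220)
sweep = 180° − θ = 88.4530°

center=(10.2130,11.0100) T_A=(25.8985,9.0761) T_B=(8.7032,-4.7220) sweep=88.4530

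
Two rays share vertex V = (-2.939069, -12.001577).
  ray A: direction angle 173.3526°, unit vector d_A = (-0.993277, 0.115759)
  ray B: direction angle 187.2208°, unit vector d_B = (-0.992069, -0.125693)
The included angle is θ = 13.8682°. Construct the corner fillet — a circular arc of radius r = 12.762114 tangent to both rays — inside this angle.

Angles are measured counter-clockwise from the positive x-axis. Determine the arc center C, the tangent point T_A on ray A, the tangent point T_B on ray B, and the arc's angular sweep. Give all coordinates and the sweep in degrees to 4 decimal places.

center=(-108.6477,-12.5305) T_A=(-107.1704,0.1458) T_B=(-107.0436,-25.1914) sweep=166.1318

bisector direction at 180.2867° = (-0.999987,-0.005004)
center distance |VC| = r/sin(θ/2) = 12.762114/sin(6.9341°) = 105.709939
C = V + |VC|·bis = (-108.6477,-12.5305)
T_A = V + ((C−V)·d_A)·d_A = V + 104.9367·d_A = (-107.1704,0.1458)
T_B = V + ((C−V)·d_B)·d_B = V + 104.9367·d_B = (-107.0436,-25.1914)
sweep = 180° − θ = 166.1318°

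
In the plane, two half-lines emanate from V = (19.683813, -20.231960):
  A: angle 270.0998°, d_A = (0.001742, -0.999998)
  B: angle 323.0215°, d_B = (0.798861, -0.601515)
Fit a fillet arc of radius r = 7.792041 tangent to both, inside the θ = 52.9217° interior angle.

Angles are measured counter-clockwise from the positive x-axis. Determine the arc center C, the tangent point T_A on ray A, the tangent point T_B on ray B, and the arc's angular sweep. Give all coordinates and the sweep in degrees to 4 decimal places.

bisector direction at 296.5607° = (0.447145,-0.894462)
center distance |VC| = r/sin(θ/2) = 7.792041/sin(26.4609°) = 17.487168
C = V + |VC|·bis = (27.5031,-35.8736)
T_A = V + ((C−V)·d_A)·d_A = V + 15.6552·d_A = (19.7111,-35.8871)
T_B = V + ((C−V)·d_B)·d_B = V + 15.6552·d_B = (32.1901,-29.6488)
sweep = 180° − θ = 127.0783°

center=(27.5031,-35.8736) T_A=(19.7111,-35.8871) T_B=(32.1901,-29.6488) sweep=127.0783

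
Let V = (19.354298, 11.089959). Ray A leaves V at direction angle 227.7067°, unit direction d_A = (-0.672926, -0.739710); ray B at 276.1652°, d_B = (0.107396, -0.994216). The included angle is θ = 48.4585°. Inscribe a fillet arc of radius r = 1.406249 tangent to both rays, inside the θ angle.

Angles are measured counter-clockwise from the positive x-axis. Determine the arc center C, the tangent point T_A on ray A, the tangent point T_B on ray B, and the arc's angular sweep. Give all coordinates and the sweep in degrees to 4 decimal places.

center=(18.2918,7.8322) T_A=(17.2516,8.7785) T_B=(19.6899,7.9833) sweep=131.5415

bisector direction at 251.9360° = (-0.310080,-0.950710)
center distance |VC| = r/sin(θ/2) = 1.406249/sin(24.2293°) = 3.426628
C = V + |VC|·bis = (18.2918,7.8322)
T_A = V + ((C−V)·d_A)·d_A = V + 3.1248·d_A = (17.2516,8.7785)
T_B = V + ((C−V)·d_B)·d_B = V + 3.1248·d_B = (19.6899,7.9833)
sweep = 180° − θ = 131.5415°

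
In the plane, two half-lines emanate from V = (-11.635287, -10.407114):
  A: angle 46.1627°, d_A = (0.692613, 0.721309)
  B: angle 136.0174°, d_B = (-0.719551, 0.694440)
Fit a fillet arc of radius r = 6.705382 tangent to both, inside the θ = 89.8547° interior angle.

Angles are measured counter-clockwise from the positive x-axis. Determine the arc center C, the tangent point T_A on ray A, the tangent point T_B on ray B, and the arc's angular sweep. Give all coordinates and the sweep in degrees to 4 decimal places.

center=(-11.8159,-0.9139) T_A=(-6.9793,-5.5582) T_B=(-16.4724,-5.7388) sweep=90.1453

bisector direction at 91.0901° = (-0.019024,0.999819)
center distance |VC| = r/sin(θ/2) = 6.705382/sin(44.9273°) = 9.494889
C = V + |VC|·bis = (-11.8159,-0.9139)
T_A = V + ((C−V)·d_A)·d_A = V + 6.7224·d_A = (-6.9793,-5.5582)
T_B = V + ((C−V)·d_B)·d_B = V + 6.7224·d_B = (-16.4724,-5.7388)
sweep = 180° − θ = 90.1453°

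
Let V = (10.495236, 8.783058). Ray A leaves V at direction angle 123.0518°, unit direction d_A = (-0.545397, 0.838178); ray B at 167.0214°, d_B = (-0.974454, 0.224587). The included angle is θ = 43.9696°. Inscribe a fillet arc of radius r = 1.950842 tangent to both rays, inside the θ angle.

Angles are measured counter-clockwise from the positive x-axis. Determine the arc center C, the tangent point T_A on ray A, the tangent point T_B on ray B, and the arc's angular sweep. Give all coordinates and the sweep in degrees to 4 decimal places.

center=(6.2246,11.7693) T_A=(7.8598,12.8333) T_B=(5.7865,9.8683) sweep=136.0304

bisector direction at 145.0366° = (-0.819518,0.573053)
center distance |VC| = r/sin(θ/2) = 1.950842/sin(21.9848°) = 5.211131
C = V + |VC|·bis = (6.2246,11.7693)
T_A = V + ((C−V)·d_A)·d_A = V + 4.8322·d_A = (7.8598,12.8333)
T_B = V + ((C−V)·d_B)·d_B = V + 4.8322·d_B = (5.7865,9.8683)
sweep = 180° − θ = 136.0304°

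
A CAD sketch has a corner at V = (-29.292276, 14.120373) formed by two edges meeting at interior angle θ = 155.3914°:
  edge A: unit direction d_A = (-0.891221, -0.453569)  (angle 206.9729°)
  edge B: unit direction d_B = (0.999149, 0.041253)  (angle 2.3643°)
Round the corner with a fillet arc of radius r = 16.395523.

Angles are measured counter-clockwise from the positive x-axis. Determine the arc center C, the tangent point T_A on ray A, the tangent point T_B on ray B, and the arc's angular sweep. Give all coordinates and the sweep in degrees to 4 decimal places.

bisector direction at 284.6686° = (0.253228,-0.967407)
center distance |VC| = r/sin(θ/2) = 16.395523/sin(77.6957°) = 16.780989
C = V + |VC|·bis = (-25.0429,-2.1137)
T_A = V + ((C−V)·d_A)·d_A = V + 3.5761·d_A = (-32.4794,12.4984)
T_B = V + ((C−V)·d_B)·d_B = V + 3.5761·d_B = (-25.7192,14.2679)
sweep = 180° − θ = 24.6086°

center=(-25.0429,-2.1137) T_A=(-32.4794,12.4984) T_B=(-25.7192,14.2679) sweep=24.6086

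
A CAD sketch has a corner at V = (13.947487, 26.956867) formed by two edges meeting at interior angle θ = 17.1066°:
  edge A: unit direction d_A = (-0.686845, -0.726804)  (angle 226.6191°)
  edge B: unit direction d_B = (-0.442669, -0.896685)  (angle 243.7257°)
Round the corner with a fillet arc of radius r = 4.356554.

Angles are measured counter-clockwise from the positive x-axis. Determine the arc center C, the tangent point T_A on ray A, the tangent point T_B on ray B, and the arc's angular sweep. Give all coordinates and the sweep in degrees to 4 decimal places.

center=(-2.7813,2.9120) T_A=(-5.9477,5.9042) T_B=(1.1251,0.9835) sweep=162.8934

bisector direction at 235.1724° = (-0.571109,-0.820874)
center distance |VC| = r/sin(θ/2) = 4.356554/sin(8.5533°) = 29.291817
C = V + |VC|·bis = (-2.7813,2.9120)
T_A = V + ((C−V)·d_A)·d_A = V + 28.9660·d_A = (-5.9477,5.9042)
T_B = V + ((C−V)·d_B)·d_B = V + 28.9660·d_B = (1.1251,0.9835)
sweep = 180° − θ = 162.8934°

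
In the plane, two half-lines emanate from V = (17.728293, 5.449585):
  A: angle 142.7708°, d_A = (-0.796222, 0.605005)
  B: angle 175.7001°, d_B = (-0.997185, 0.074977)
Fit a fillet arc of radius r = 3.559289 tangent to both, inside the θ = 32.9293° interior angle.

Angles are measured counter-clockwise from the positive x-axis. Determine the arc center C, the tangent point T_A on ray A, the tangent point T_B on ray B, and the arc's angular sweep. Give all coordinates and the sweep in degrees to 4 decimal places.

center=(5.9858,9.9018) T_A=(8.1392,12.7358) T_B=(5.7190,6.3526) sweep=147.0707

bisector direction at 159.2355° = (-0.935045,0.354528)
center distance |VC| = r/sin(θ/2) = 3.559289/sin(16.4646°) = 12.558190
C = V + |VC|·bis = (5.9858,9.9018)
T_A = V + ((C−V)·d_A)·d_A = V + 12.0432·d_A = (8.1392,12.7358)
T_B = V + ((C−V)·d_B)·d_B = V + 12.0432·d_B = (5.7190,6.3526)
sweep = 180° − θ = 147.0707°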